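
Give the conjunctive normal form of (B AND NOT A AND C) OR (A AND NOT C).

(B OR A) AND (B OR NOT C) AND (NOT A OR NOT C) AND (C OR A)

(B AND NOT A AND C) OR (A AND NOT C)
≡ (B OR A) AND (B OR NOT C) AND (NOT A OR A) AND (NOT A OR NOT C) AND (C OR A) AND (C OR NOT C)
≡ (B OR A) AND (B OR NOT C) AND (NOT A OR NOT C) AND (C OR A)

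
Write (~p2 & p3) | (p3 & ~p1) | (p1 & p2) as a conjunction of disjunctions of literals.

(p3 | p1) & (p3 | p2)

(~p2 & p3) | (p3 & ~p1) | (p1 & p2)
⇔ (~p2 | p3 | p1) & (~p2 | p3 | p2) & (~p2 | ~p1 | p1) & (~p2 | ~p1 | p2) & (p3 | p3 | p1) & (p3 | p3 | p2) & (p3 | ~p1 | p1) & (p3 | ~p1 | p2)   (distribute | over &)
⇔ (p3 | p1) & (p3 | p2)   (simplify)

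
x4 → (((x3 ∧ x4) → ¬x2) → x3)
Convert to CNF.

x4 → (((x3 ∧ x4) → ¬x2) → x3)
= ¬x4 ∨ (((x3 ∧ x4) → ¬x2) → x3)   [eliminate →]
= ¬x4 ∨ ¬((x3 ∧ x4) → ¬x2) ∨ x3   [eliminate →]
= ¬x4 ∨ ¬(¬(x3 ∧ x4) ∨ ¬x2) ∨ x3   [eliminate →]
= ¬x4 ∨ (¬¬(x3 ∧ x4) ∧ ¬¬x2) ∨ x3   [De Morgan]
= ¬x4 ∨ (x3 ∧ x4 ∧ ¬¬x2) ∨ x3   [double negation]
= ¬x4 ∨ (x3 ∧ x4 ∧ x2) ∨ x3   [double negation]
= (¬x4 ∨ x3 ∨ x3) ∧ (¬x4 ∨ x4 ∨ x3) ∧ (¬x4 ∨ x2 ∨ x3)   [distribute ∨ over ∧]
= ¬x4 ∨ x3   [simplify]

¬x4 ∨ x3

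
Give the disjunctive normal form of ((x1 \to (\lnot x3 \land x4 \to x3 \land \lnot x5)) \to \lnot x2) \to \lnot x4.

\lnot x1 \land x2 \lor x3 \land x2 \lor \lnot x4

((x1 \to (\lnot x3 \land x4 \to x3 \land \lnot x5)) \to \lnot x2) \to \lnot x4
≡ \lnot ((x1 \to (\lnot x3 \land x4 \to x3 \land \lnot x5)) \to \lnot x2) \lor \lnot x4   (eliminate \to)
≡ \lnot (\lnot (x1 \to (\lnot x3 \land x4 \to x3 \land \lnot x5)) \lor \lnot x2) \lor \lnot x4   (eliminate \to)
≡ \lnot (\lnot (\lnot x1 \lor (\lnot x3 \land x4 \to x3 \land \lnot x5)) \lor \lnot x2) \lor \lnot x4   (eliminate \to)
≡ \lnot (\lnot (\lnot x1 \lor \lnot (\lnot x3 \land x4) \lor x3 \land \lnot x5) \lor \lnot x2) \lor \lnot x4   (eliminate \to)
≡ \lnot \lnot (\lnot x1 \lor \lnot (\lnot x3 \land x4) \lor x3 \land \lnot x5) \land \lnot \lnot x2 \lor \lnot x4   (De Morgan)
≡ (\lnot x1 \lor \lnot (\lnot x3 \land x4) \lor x3 \land \lnot x5) \land \lnot \lnot x2 \lor \lnot x4   (double negation)
≡ (\lnot x1 \lor \lnot \lnot x3 \lor \lnot x4 \lor x3 \land \lnot x5) \land \lnot \lnot x2 \lor \lnot x4   (De Morgan)
≡ (\lnot x1 \lor x3 \lor \lnot x4 \lor x3 \land \lnot x5) \land \lnot \lnot x2 \lor \lnot x4   (double negation)
≡ (\lnot x1 \lor x3 \lor \lnot x4 \lor x3 \land \lnot x5) \land x2 \lor \lnot x4   (double negation)
≡ \lnot x1 \land x2 \lor x3 \land x2 \lor \lnot x4 \land x2 \lor x3 \land \lnot x5 \land x2 \lor \lnot x4   (distribute \land over \lor)
≡ \lnot x1 \land x2 \lor x3 \land x2 \lor \lnot x4   (simplify)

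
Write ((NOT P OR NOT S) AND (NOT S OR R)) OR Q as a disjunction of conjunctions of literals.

(NOT P AND R) OR NOT S OR Q

((NOT P OR NOT S) AND (NOT S OR R)) OR Q
= (NOT P AND NOT S) OR (NOT P AND R) OR (NOT S AND NOT S) OR (NOT S AND R) OR Q   [distribute AND over OR]
= (NOT P AND R) OR NOT S OR Q   [simplify]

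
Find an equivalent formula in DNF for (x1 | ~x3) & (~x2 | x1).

(x1 | ~x3) & (~x2 | x1)
⇔ (x1 & ~x2) | (x1 & x1) | (~x3 & ~x2) | (~x3 & x1)   [distribute & over |]
⇔ x1 | (~x3 & ~x2)   [simplify]

x1 | (~x3 & ~x2)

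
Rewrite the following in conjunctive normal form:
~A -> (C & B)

(A | C) & (A | B)

~A -> (C & B)
= ~~A | (C & B)   (eliminate ->)
= A | (C & B)   (double negation)
= (A | C) & (A | B)   (distribute | over &)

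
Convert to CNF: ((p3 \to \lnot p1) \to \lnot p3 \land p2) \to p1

((p3 \to \lnot p1) \to \lnot p3 \land p2) \to p1
≡ \lnot ((p3 \to \lnot p1) \to \lnot p3 \land p2) \lor p1   — eliminate \to
≡ \lnot (\lnot (p3 \to \lnot p1) \lor \lnot p3 \land p2) \lor p1   — eliminate \to
≡ \lnot (\lnot (\lnot p3 \lor \lnot p1) \lor \lnot p3 \land p2) \lor p1   — eliminate \to
≡ \lnot \lnot (\lnot p3 \lor \lnot p1) \land \lnot (\lnot p3 \land p2) \lor p1   — De Morgan
≡ (\lnot p3 \lor \lnot p1) \land \lnot (\lnot p3 \land p2) \lor p1   — double negation
≡ (\lnot p3 \lor \lnot p1) \land (\lnot \lnot p3 \lor \lnot p2) \lor p1   — De Morgan
≡ (\lnot p3 \lor \lnot p1) \land (p3 \lor \lnot p2) \lor p1   — double negation
≡ (\lnot p3 \lor \lnot p1 \lor p1) \land (p3 \lor \lnot p2 \lor p1)   — distribute \lor over \land
≡ p3 \lor \lnot p2 \lor p1   — simplify

p3 \lor \lnot p2 \lor p1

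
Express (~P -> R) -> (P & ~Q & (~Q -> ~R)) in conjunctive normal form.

(~P -> R) -> (P & ~Q & (~Q -> ~R))
≡ ~(~P -> R) | (P & ~Q & (~Q -> ~R))   [eliminate ->]
≡ ~(~~P | R) | (P & ~Q & (~Q -> ~R))   [eliminate ->]
≡ ~(~~P | R) | (P & ~Q & (~~Q | ~R))   [eliminate ->]
≡ (~~~P & ~R) | (P & ~Q & (~~Q | ~R))   [De Morgan]
≡ (~P & ~R) | (P & ~Q & (~~Q | ~R))   [double negation]
≡ (~P & ~R) | (P & ~Q & (Q | ~R))   [double negation]
≡ (~P | P) & (~P | ~Q) & (~P | Q | ~R) & (~R | P) & (~R | ~Q) & (~R | Q | ~R)   [distribute | over &]
≡ (~P | ~Q) & (~R | P) & (~R | ~Q) & (~R | Q)   [simplify]

(~P | ~Q) & (~R | P) & (~R | ~Q) & (~R | Q)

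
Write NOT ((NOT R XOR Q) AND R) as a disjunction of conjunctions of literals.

(R AND NOT Q) OR NOT R

NOT ((NOT R XOR Q) AND R)
⇔ NOT (((NOT R AND NOT Q) OR (NOT NOT R AND Q)) AND R)   — expand XOR
⇔ NOT ((NOT R AND NOT Q) OR (NOT NOT R AND Q)) OR NOT R   — De Morgan
⇔ (NOT (NOT R AND NOT Q) AND NOT (NOT NOT R AND Q)) OR NOT R   — De Morgan
⇔ ((NOT NOT R OR NOT NOT Q) AND NOT (NOT NOT R AND Q)) OR NOT R   — De Morgan
⇔ ((R OR NOT NOT Q) AND NOT (NOT NOT R AND Q)) OR NOT R   — double negation
⇔ ((R OR Q) AND NOT (NOT NOT R AND Q)) OR NOT R   — double negation
⇔ ((R OR Q) AND (NOT NOT NOT R OR NOT Q)) OR NOT R   — De Morgan
⇔ ((R OR Q) AND (NOT R OR NOT Q)) OR NOT R   — double negation
⇔ (R AND NOT R) OR (R AND NOT Q) OR (Q AND NOT R) OR (Q AND NOT Q) OR NOT R   — distribute AND over OR
⇔ (R AND NOT Q) OR NOT R   — simplify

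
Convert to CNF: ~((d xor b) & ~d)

~((d xor b) & ~d)
≡ ~((d | b) & ~(d & b) & ~d)
≡ ~(d | b) | ~~(d & b) | ~~d
≡ (~d & ~b) | ~~(d & b) | ~~d
≡ (~d & ~b) | (d & b) | ~~d
≡ (~d & ~b) | (d & b) | d
≡ (~d | d | d) & (~d | b | d) & (~b | d | d) & (~b | b | d)
≡ ~b | d

~b | d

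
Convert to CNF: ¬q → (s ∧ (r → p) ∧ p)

(q ∨ s) ∧ (q ∨ p)

¬q → (s ∧ (r → p) ∧ p)
= ¬¬q ∨ (s ∧ (r → p) ∧ p)   [eliminate →]
= ¬¬q ∨ (s ∧ (¬r ∨ p) ∧ p)   [eliminate →]
= q ∨ (s ∧ (¬r ∨ p) ∧ p)   [double negation]
= (q ∨ s) ∧ (q ∨ ¬r ∨ p) ∧ (q ∨ p)   [distribute ∨ over ∧]
= (q ∨ s) ∧ (q ∨ p)   [simplify]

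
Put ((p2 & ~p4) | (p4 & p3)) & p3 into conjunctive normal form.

((p2 & ~p4) | (p4 & p3)) & p3
≡ (p2 | p4) & (p2 | p3) & (~p4 | p4) & (~p4 | p3) & p3   (distribute | over &)
≡ (p2 | p4) & p3   (simplify)

(p2 | p4) & p3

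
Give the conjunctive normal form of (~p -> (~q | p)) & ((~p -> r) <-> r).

(~p -> (~q | p)) & ((~p -> r) <-> r)
⇔ (~~p | ~q | p) & ((~p -> r) <-> r)   — eliminate ->
⇔ (~~p | ~q | p) & ((~p -> r) -> r) & (r -> (~p -> r))   — eliminate <->
⇔ (~~p | ~q | p) & (~(~p -> r) | r) & (r -> (~p -> r))   — eliminate ->
⇔ (~~p | ~q | p) & (~(~~p | r) | r) & (r -> (~p -> r))   — eliminate ->
⇔ (~~p | ~q | p) & (~(~~p | r) | r) & (~r | (~p -> r))   — eliminate ->
⇔ (~~p | ~q | p) & (~(~~p | r) | r) & (~r | ~~p | r)   — eliminate ->
⇔ (p | ~q | p) & (~(~~p | r) | r) & (~r | ~~p | r)   — double negation
⇔ (p | ~q | p) & ((~~~p & ~r) | r) & (~r | ~~p | r)   — De Morgan
⇔ (p | ~q | p) & ((~p & ~r) | r) & (~r | ~~p | r)   — double negation
⇔ (p | ~q | p) & ((~p & ~r) | r) & (~r | p | r)   — double negation
⇔ (p | ~q | p) & (~p | r) & (~r | r) & (~r | p | r)   — distribute | over &
⇔ (p | ~q) & (~p | r)   — simplify

(p | ~q) & (~p | r)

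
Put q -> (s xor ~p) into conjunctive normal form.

(~q | s | ~p) & (~q | ~s | p)

q -> (s xor ~p)
≡ ~q | (s xor ~p)   — eliminate ->
≡ ~q | ((s | ~p) & ~(s & ~p))   — expand xor
≡ ~q | ((s | ~p) & (~s | ~~p))   — De Morgan
≡ ~q | ((s | ~p) & (~s | p))   — double negation
≡ (~q | s | ~p) & (~q | ~s | p)   — distribute | over &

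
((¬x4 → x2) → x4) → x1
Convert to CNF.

((¬x4 → x2) → x4) → x1
= ¬((¬x4 → x2) → x4) ∨ x1
= ¬(¬(¬x4 → x2) ∨ x4) ∨ x1
= ¬(¬(¬¬x4 ∨ x2) ∨ x4) ∨ x1
= (¬¬(¬¬x4 ∨ x2) ∧ ¬x4) ∨ x1
= ((¬¬x4 ∨ x2) ∧ ¬x4) ∨ x1
= ((x4 ∨ x2) ∧ ¬x4) ∨ x1
= (x4 ∨ x2 ∨ x1) ∧ (¬x4 ∨ x1)

(x4 ∨ x2 ∨ x1) ∧ (¬x4 ∨ x1)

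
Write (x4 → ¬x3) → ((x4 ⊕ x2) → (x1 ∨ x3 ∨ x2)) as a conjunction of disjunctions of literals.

(x4 → ¬x3) → ((x4 ⊕ x2) → (x1 ∨ x3 ∨ x2))
≡ ¬(x4 → ¬x3) ∨ ((x4 ⊕ x2) → (x1 ∨ x3 ∨ x2))
≡ ¬(¬x4 ∨ ¬x3) ∨ ((x4 ⊕ x2) → (x1 ∨ x3 ∨ x2))
≡ ¬(¬x4 ∨ ¬x3) ∨ ¬(x4 ⊕ x2) ∨ x1 ∨ x3 ∨ x2
≡ ¬(¬x4 ∨ ¬x3) ∨ ¬((x4 ∨ x2) ∧ ¬(x4 ∧ x2)) ∨ x1 ∨ x3 ∨ x2
≡ (¬¬x4 ∧ ¬¬x3) ∨ ¬((x4 ∨ x2) ∧ ¬(x4 ∧ x2)) ∨ x1 ∨ x3 ∨ x2
≡ (x4 ∧ ¬¬x3) ∨ ¬((x4 ∨ x2) ∧ ¬(x4 ∧ x2)) ∨ x1 ∨ x3 ∨ x2
≡ (x4 ∧ x3) ∨ ¬((x4 ∨ x2) ∧ ¬(x4 ∧ x2)) ∨ x1 ∨ x3 ∨ x2
≡ (x4 ∧ x3) ∨ ¬(x4 ∨ x2) ∨ ¬¬(x4 ∧ x2) ∨ x1 ∨ x3 ∨ x2
≡ (x4 ∧ x3) ∨ (¬x4 ∧ ¬x2) ∨ ¬¬(x4 ∧ x2) ∨ x1 ∨ x3 ∨ x2
≡ (x4 ∧ x3) ∨ (¬x4 ∧ ¬x2) ∨ (x4 ∧ x2) ∨ x1 ∨ x3 ∨ x2
≡ (x4 ∨ ¬x4 ∨ x4 ∨ x1 ∨ x3 ∨ x2) ∧ (x4 ∨ ¬x4 ∨ x2 ∨ x1 ∨ x3 ∨ x2) ∧ (x4 ∨ ¬x2 ∨ x4 ∨ x1 ∨ x3 ∨ x2) ∧ (x4 ∨ ¬x2 ∨ x2 ∨ x1 ∨ x3 ∨ x2) ∧ (x3 ∨ ¬x4 ∨ x4 ∨ x1 ∨ x3 ∨ x2) ∧ (x3 ∨ ¬x4 ∨ x2 ∨ x1 ∨ x3 ∨ x2) ∧ (x3 ∨ ¬x2 ∨ x4 ∨ x1 ∨ x3 ∨ x2) ∧ (x3 ∨ ¬x2 ∨ x2 ∨ x1 ∨ x3 ∨ x2)
≡ x3 ∨ ¬x4 ∨ x2 ∨ x1

x3 ∨ ¬x4 ∨ x2 ∨ x1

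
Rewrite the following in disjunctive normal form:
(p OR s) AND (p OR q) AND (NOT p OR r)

(p OR s) AND (p OR q) AND (NOT p OR r)
≡ (p AND p AND NOT p) OR (p AND p AND r) OR (p AND q AND NOT p) OR (p AND q AND r) OR (s AND p AND NOT p) OR (s AND p AND r) OR (s AND q AND NOT p) OR (s AND q AND r)   [distribute AND over OR]
≡ (p AND r) OR (s AND q AND NOT p) OR (s AND q AND r)   [simplify]

(p AND r) OR (s AND q AND NOT p) OR (s AND q AND r)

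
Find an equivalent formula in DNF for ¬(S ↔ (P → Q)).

¬(S ↔ (P → Q))
= ¬((S → (P → Q)) ∧ ((P → Q) → S))
= ¬((¬S ∨ (P → Q)) ∧ ((P → Q) → S))
= ¬((¬S ∨ ¬P ∨ Q) ∧ ((P → Q) → S))
= ¬((¬S ∨ ¬P ∨ Q) ∧ (¬(P → Q) ∨ S))
= ¬((¬S ∨ ¬P ∨ Q) ∧ (¬(¬P ∨ Q) ∨ S))
= ¬(¬S ∨ ¬P ∨ Q) ∨ ¬(¬(¬P ∨ Q) ∨ S)
= (¬¬S ∧ ¬¬P ∧ ¬Q) ∨ ¬(¬(¬P ∨ Q) ∨ S)
= (S ∧ ¬¬P ∧ ¬Q) ∨ ¬(¬(¬P ∨ Q) ∨ S)
= (S ∧ P ∧ ¬Q) ∨ ¬(¬(¬P ∨ Q) ∨ S)
= (S ∧ P ∧ ¬Q) ∨ (¬¬(¬P ∨ Q) ∧ ¬S)
= (S ∧ P ∧ ¬Q) ∨ ((¬P ∨ Q) ∧ ¬S)
= (S ∧ P ∧ ¬Q) ∨ (¬P ∧ ¬S) ∨ (Q ∧ ¬S)

(S ∧ P ∧ ¬Q) ∨ (¬P ∧ ¬S) ∨ (Q ∧ ¬S)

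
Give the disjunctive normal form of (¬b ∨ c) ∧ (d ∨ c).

(¬b ∧ d) ∨ c

(¬b ∨ c) ∧ (d ∨ c)
= (¬b ∧ d) ∨ (¬b ∧ c) ∨ (c ∧ d) ∨ (c ∧ c)   — distribute ∧ over ∨
= (¬b ∧ d) ∨ c   — simplify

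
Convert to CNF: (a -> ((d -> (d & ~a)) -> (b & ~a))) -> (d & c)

(a -> ((d -> (d & ~a)) -> (b & ~a))) -> (d & c)
= ~(a -> ((d -> (d & ~a)) -> (b & ~a))) | (d & c)
= ~(~a | ((d -> (d & ~a)) -> (b & ~a))) | (d & c)
= ~(~a | ~(d -> (d & ~a)) | (b & ~a)) | (d & c)
= ~(~a | ~(~d | (d & ~a)) | (b & ~a)) | (d & c)
= (~~a & ~~(~d | (d & ~a)) & ~(b & ~a)) | (d & c)
= (a & ~~(~d | (d & ~a)) & ~(b & ~a)) | (d & c)
= (a & (~d | (d & ~a)) & ~(b & ~a)) | (d & c)
= (a & (~d | (d & ~a)) & (~b | ~~a)) | (d & c)
= (a & (~d | (d & ~a)) & (~b | a)) | (d & c)
= (a | d) & (a | c) & (~d | d | d) & (~d | d | c) & (~d | ~a | d) & (~d | ~a | c) & (~b | a | d) & (~b | a | c)
= (a | d) & (a | c) & (~d | ~a | c)

(a | d) & (a | c) & (~d | ~a | c)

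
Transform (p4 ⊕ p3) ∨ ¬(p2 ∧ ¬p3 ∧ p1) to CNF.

p4 ∨ p3 ∨ ¬p2 ∨ ¬p1

(p4 ⊕ p3) ∨ ¬(p2 ∧ ¬p3 ∧ p1)
= ((p4 ∨ p3) ∧ ¬(p4 ∧ p3)) ∨ ¬(p2 ∧ ¬p3 ∧ p1)   [expand ⊕]
= ((p4 ∨ p3) ∧ (¬p4 ∨ ¬p3)) ∨ ¬(p2 ∧ ¬p3 ∧ p1)   [De Morgan]
= ((p4 ∨ p3) ∧ (¬p4 ∨ ¬p3)) ∨ ¬p2 ∨ ¬¬p3 ∨ ¬p1   [De Morgan]
= ((p4 ∨ p3) ∧ (¬p4 ∨ ¬p3)) ∨ ¬p2 ∨ p3 ∨ ¬p1   [double negation]
= (p4 ∨ p3 ∨ ¬p2 ∨ p3 ∨ ¬p1) ∧ (¬p4 ∨ ¬p3 ∨ ¬p2 ∨ p3 ∨ ¬p1)   [distribute ∨ over ∧]
= p4 ∨ p3 ∨ ¬p2 ∨ ¬p1   [simplify]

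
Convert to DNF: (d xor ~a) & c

(d xor ~a) & c
⇔ ((d & ~~a) | (~d & ~a)) & c   [expand xor]
⇔ ((d & a) | (~d & ~a)) & c   [double negation]
⇔ (d & a & c) | (~d & ~a & c)   [distribute & over |]

(d & a & c) | (~d & ~a & c)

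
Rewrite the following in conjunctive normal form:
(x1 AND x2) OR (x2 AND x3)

(x1 OR x3) AND x2

(x1 AND x2) OR (x2 AND x3)
≡ (x1 OR x2) AND (x1 OR x3) AND (x2 OR x2) AND (x2 OR x3)
≡ (x1 OR x3) AND x2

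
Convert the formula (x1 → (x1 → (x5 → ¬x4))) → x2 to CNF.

(x1 ∨ x2) ∧ (x5 ∨ x2) ∧ (x4 ∨ x2)

(x1 → (x1 → (x5 → ¬x4))) → x2
≡ ¬(x1 → (x1 → (x5 → ¬x4))) ∨ x2
≡ ¬(¬x1 ∨ (x1 → (x5 → ¬x4))) ∨ x2
≡ ¬(¬x1 ∨ ¬x1 ∨ (x5 → ¬x4)) ∨ x2
≡ ¬(¬x1 ∨ ¬x1 ∨ ¬x5 ∨ ¬x4) ∨ x2
≡ (¬¬x1 ∧ ¬¬x1 ∧ ¬¬x5 ∧ ¬¬x4) ∨ x2
≡ (x1 ∧ ¬¬x1 ∧ ¬¬x5 ∧ ¬¬x4) ∨ x2
≡ (x1 ∧ x1 ∧ ¬¬x5 ∧ ¬¬x4) ∨ x2
≡ (x1 ∧ x1 ∧ x5 ∧ ¬¬x4) ∨ x2
≡ (x1 ∧ x1 ∧ x5 ∧ x4) ∨ x2
≡ (x1 ∨ x2) ∧ (x1 ∨ x2) ∧ (x5 ∨ x2) ∧ (x4 ∨ x2)
≡ (x1 ∨ x2) ∧ (x5 ∨ x2) ∧ (x4 ∨ x2)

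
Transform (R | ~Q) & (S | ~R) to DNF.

(R | ~Q) & (S | ~R)
= (R & S) | (R & ~R) | (~Q & S) | (~Q & ~R)   [distribute & over |]
= (R & S) | (~Q & S) | (~Q & ~R)   [simplify]

(R & S) | (~Q & S) | (~Q & ~R)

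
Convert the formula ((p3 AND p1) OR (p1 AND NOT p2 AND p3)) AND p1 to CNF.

p3 AND p1

((p3 AND p1) OR (p1 AND NOT p2 AND p3)) AND p1
≡ (p3 OR p1) AND (p3 OR NOT p2) AND (p3 OR p3) AND (p1 OR p1) AND (p1 OR NOT p2) AND (p1 OR p3) AND p1   [distribute OR over AND]
≡ p3 AND p1   [simplify]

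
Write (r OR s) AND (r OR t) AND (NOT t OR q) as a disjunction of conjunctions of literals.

(r AND NOT t) OR (r AND q) OR (s AND t AND q)

(r OR s) AND (r OR t) AND (NOT t OR q)
≡ (r AND r AND NOT t) OR (r AND r AND q) OR (r AND t AND NOT t) OR (r AND t AND q) OR (s AND r AND NOT t) OR (s AND r AND q) OR (s AND t AND NOT t) OR (s AND t AND q)   [distribute AND over OR]
≡ (r AND NOT t) OR (r AND q) OR (s AND t AND q)   [simplify]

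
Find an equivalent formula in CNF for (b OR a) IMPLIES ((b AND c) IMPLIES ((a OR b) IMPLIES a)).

NOT b OR NOT c OR a

(b OR a) IMPLIES ((b AND c) IMPLIES ((a OR b) IMPLIES a))
≡ NOT (b OR a) OR ((b AND c) IMPLIES ((a OR b) IMPLIES a))   [eliminate IMPLIES]
≡ NOT (b OR a) OR NOT (b AND c) OR ((a OR b) IMPLIES a)   [eliminate IMPLIES]
≡ NOT (b OR a) OR NOT (b AND c) OR NOT (a OR b) OR a   [eliminate IMPLIES]
≡ (NOT b AND NOT a) OR NOT (b AND c) OR NOT (a OR b) OR a   [De Morgan]
≡ (NOT b AND NOT a) OR NOT b OR NOT c OR NOT (a OR b) OR a   [De Morgan]
≡ (NOT b AND NOT a) OR NOT b OR NOT c OR (NOT a AND NOT b) OR a   [De Morgan]
≡ (NOT b OR NOT b OR NOT c OR NOT a OR a) AND (NOT b OR NOT b OR NOT c OR NOT b OR a) AND (NOT a OR NOT b OR NOT c OR NOT a OR a) AND (NOT a OR NOT b OR NOT c OR NOT b OR a)   [distribute OR over AND]
≡ NOT b OR NOT c OR a   [simplify]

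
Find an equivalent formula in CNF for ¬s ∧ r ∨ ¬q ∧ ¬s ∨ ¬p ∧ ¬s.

¬s ∧ r ∨ ¬q ∧ ¬s ∨ ¬p ∧ ¬s
⇔ (¬s ∨ ¬q ∨ ¬p) ∧ (¬s ∨ ¬q ∨ ¬s) ∧ (¬s ∨ ¬s ∨ ¬p) ∧ (¬s ∨ ¬s ∨ ¬s) ∧ (r ∨ ¬q ∨ ¬p) ∧ (r ∨ ¬q ∨ ¬s) ∧ (r ∨ ¬s ∨ ¬p) ∧ (r ∨ ¬s ∨ ¬s)
⇔ ¬s ∧ (r ∨ ¬q ∨ ¬p)

¬s ∧ (r ∨ ¬q ∨ ¬p)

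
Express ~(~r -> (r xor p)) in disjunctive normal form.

~(~r -> (r xor p))
= ~(~~r | (r xor p))   [eliminate ->]
= ~(~~r | (r & ~p) | (~r & p))   [expand xor]
= ~~~r & ~(r & ~p) & ~(~r & p)   [De Morgan]
= ~r & ~(r & ~p) & ~(~r & p)   [double negation]
= ~r & (~r | ~~p) & ~(~r & p)   [De Morgan]
= ~r & (~r | p) & ~(~r & p)   [double negation]
= ~r & (~r | p) & (~~r | ~p)   [De Morgan]
= ~r & (~r | p) & (r | ~p)   [double negation]
= (~r & ~r & r) | (~r & ~r & ~p) | (~r & p & r) | (~r & p & ~p)   [distribute & over |]
= ~r & ~p   [simplify]

~r & ~p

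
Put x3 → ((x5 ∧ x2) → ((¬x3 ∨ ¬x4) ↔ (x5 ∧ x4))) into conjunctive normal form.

(¬x3 ∨ ¬x5 ∨ ¬x2 ∨ x4) ∧ (¬x3 ∨ ¬x5 ∨ ¬x2 ∨ ¬x4)

x3 → ((x5 ∧ x2) → ((¬x3 ∨ ¬x4) ↔ (x5 ∧ x4)))
≡ ¬x3 ∨ ((x5 ∧ x2) → ((¬x3 ∨ ¬x4) ↔ (x5 ∧ x4)))   (eliminate →)
≡ ¬x3 ∨ ¬(x5 ∧ x2) ∨ ((¬x3 ∨ ¬x4) ↔ (x5 ∧ x4))   (eliminate →)
≡ ¬x3 ∨ ¬(x5 ∧ x2) ∨ (((¬x3 ∨ ¬x4) → (x5 ∧ x4)) ∧ ((x5 ∧ x4) → (¬x3 ∨ ¬x4)))   (eliminate ↔)
≡ ¬x3 ∨ ¬(x5 ∧ x2) ∨ ((¬(¬x3 ∨ ¬x4) ∨ (x5 ∧ x4)) ∧ ((x5 ∧ x4) → (¬x3 ∨ ¬x4)))   (eliminate →)
≡ ¬x3 ∨ ¬(x5 ∧ x2) ∨ ((¬(¬x3 ∨ ¬x4) ∨ (x5 ∧ x4)) ∧ (¬(x5 ∧ x4) ∨ ¬x3 ∨ ¬x4))   (eliminate →)
≡ ¬x3 ∨ ¬x5 ∨ ¬x2 ∨ ((¬(¬x3 ∨ ¬x4) ∨ (x5 ∧ x4)) ∧ (¬(x5 ∧ x4) ∨ ¬x3 ∨ ¬x4))   (De Morgan)
≡ ¬x3 ∨ ¬x5 ∨ ¬x2 ∨ (((¬¬x3 ∧ ¬¬x4) ∨ (x5 ∧ x4)) ∧ (¬(x5 ∧ x4) ∨ ¬x3 ∨ ¬x4))   (De Morgan)
≡ ¬x3 ∨ ¬x5 ∨ ¬x2 ∨ (((x3 ∧ ¬¬x4) ∨ (x5 ∧ x4)) ∧ (¬(x5 ∧ x4) ∨ ¬x3 ∨ ¬x4))   (double negation)
≡ ¬x3 ∨ ¬x5 ∨ ¬x2 ∨ (((x3 ∧ x4) ∨ (x5 ∧ x4)) ∧ (¬(x5 ∧ x4) ∨ ¬x3 ∨ ¬x4))   (double negation)
≡ ¬x3 ∨ ¬x5 ∨ ¬x2 ∨ (((x3 ∧ x4) ∨ (x5 ∧ x4)) ∧ (¬x5 ∨ ¬x4 ∨ ¬x3 ∨ ¬x4))   (De Morgan)
≡ (¬x3 ∨ ¬x5 ∨ ¬x2 ∨ x3 ∨ x5) ∧ (¬x3 ∨ ¬x5 ∨ ¬x2 ∨ x3 ∨ x4) ∧ (¬x3 ∨ ¬x5 ∨ ¬x2 ∨ x4 ∨ x5) ∧ (¬x3 ∨ ¬x5 ∨ ¬x2 ∨ x4 ∨ x4) ∧ (¬x3 ∨ ¬x5 ∨ ¬x2 ∨ ¬x5 ∨ ¬x4 ∨ ¬x3 ∨ ¬x4)   (distribute ∨ over ∧)
≡ (¬x3 ∨ ¬x5 ∨ ¬x2 ∨ x4) ∧ (¬x3 ∨ ¬x5 ∨ ¬x2 ∨ ¬x4)   (simplify)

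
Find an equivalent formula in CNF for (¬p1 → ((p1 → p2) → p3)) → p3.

¬p1 ∨ p3

(¬p1 → ((p1 → p2) → p3)) → p3
⇔ ¬(¬p1 → ((p1 → p2) → p3)) ∨ p3   — eliminate →
⇔ ¬(¬¬p1 ∨ ((p1 → p2) → p3)) ∨ p3   — eliminate →
⇔ ¬(¬¬p1 ∨ ¬(p1 → p2) ∨ p3) ∨ p3   — eliminate →
⇔ ¬(¬¬p1 ∨ ¬(¬p1 ∨ p2) ∨ p3) ∨ p3   — eliminate →
⇔ (¬¬¬p1 ∧ ¬¬(¬p1 ∨ p2) ∧ ¬p3) ∨ p3   — De Morgan
⇔ (¬p1 ∧ ¬¬(¬p1 ∨ p2) ∧ ¬p3) ∨ p3   — double negation
⇔ (¬p1 ∧ (¬p1 ∨ p2) ∧ ¬p3) ∨ p3   — double negation
⇔ (¬p1 ∨ p3) ∧ (¬p1 ∨ p2 ∨ p3) ∧ (¬p3 ∨ p3)   — distribute ∨ over ∧
⇔ ¬p1 ∨ p3   — simplify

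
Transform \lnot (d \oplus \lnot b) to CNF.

(\lnot d \lor \lnot b) \land (b \lor d)

\lnot (d \oplus \lnot b)
= \lnot ((d \lor \lnot b) \land \lnot (d \land \lnot b))
= \lnot (d \lor \lnot b) \lor \lnot \lnot (d \land \lnot b)
= (\lnot d \land \lnot \lnot b) \lor \lnot \lnot (d \land \lnot b)
= (\lnot d \land b) \lor \lnot \lnot (d \land \lnot b)
= (\lnot d \land b) \lor (d \land \lnot b)
= (\lnot d \lor d) \land (\lnot d \lor \lnot b) \land (b \lor d) \land (b \lor \lnot b)
= (\lnot d \lor \lnot b) \land (b \lor d)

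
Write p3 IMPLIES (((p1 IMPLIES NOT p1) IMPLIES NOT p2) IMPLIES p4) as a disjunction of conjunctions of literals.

NOT p3 OR (NOT p1 AND p2) OR p4

p3 IMPLIES (((p1 IMPLIES NOT p1) IMPLIES NOT p2) IMPLIES p4)
≡ NOT p3 OR (((p1 IMPLIES NOT p1) IMPLIES NOT p2) IMPLIES p4)   — eliminate IMPLIES
≡ NOT p3 OR NOT ((p1 IMPLIES NOT p1) IMPLIES NOT p2) OR p4   — eliminate IMPLIES
≡ NOT p3 OR NOT (NOT (p1 IMPLIES NOT p1) OR NOT p2) OR p4   — eliminate IMPLIES
≡ NOT p3 OR NOT (NOT (NOT p1 OR NOT p1) OR NOT p2) OR p4   — eliminate IMPLIES
≡ NOT p3 OR (NOT NOT (NOT p1 OR NOT p1) AND NOT NOT p2) OR p4   — De Morgan
≡ NOT p3 OR ((NOT p1 OR NOT p1) AND NOT NOT p2) OR p4   — double negation
≡ NOT p3 OR ((NOT p1 OR NOT p1) AND p2) OR p4   — double negation
≡ NOT p3 OR (NOT p1 AND p2) OR (NOT p1 AND p2) OR p4   — distribute AND over OR
≡ NOT p3 OR (NOT p1 AND p2) OR p4   — simplify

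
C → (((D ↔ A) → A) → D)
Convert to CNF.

C → (((D ↔ A) → A) → D)
= ¬C ∨ (((D ↔ A) → A) → D)   [eliminate →]
= ¬C ∨ ¬((D ↔ A) → A) ∨ D   [eliminate →]
= ¬C ∨ ¬(¬(D ↔ A) ∨ A) ∨ D   [eliminate →]
= ¬C ∨ ¬(¬((D → A) ∧ (A → D)) ∨ A) ∨ D   [eliminate ↔]
= ¬C ∨ ¬(¬((¬D ∨ A) ∧ (A → D)) ∨ A) ∨ D   [eliminate →]
= ¬C ∨ ¬(¬((¬D ∨ A) ∧ (¬A ∨ D)) ∨ A) ∨ D   [eliminate →]
= ¬C ∨ (¬¬((¬D ∨ A) ∧ (¬A ∨ D)) ∧ ¬A) ∨ D   [De Morgan]
= ¬C ∨ ((¬D ∨ A) ∧ (¬A ∨ D) ∧ ¬A) ∨ D   [double negation]
= (¬C ∨ ¬D ∨ A ∨ D) ∧ (¬C ∨ ¬A ∨ D ∨ D) ∧ (¬C ∨ ¬A ∨ D)   [distribute ∨ over ∧]
= ¬C ∨ ¬A ∨ D   [simplify]

¬C ∨ ¬A ∨ D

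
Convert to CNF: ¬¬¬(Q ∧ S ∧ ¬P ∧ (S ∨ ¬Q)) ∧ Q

(¬Q ∨ ¬S ∨ P) ∧ Q

¬¬¬(Q ∧ S ∧ ¬P ∧ (S ∨ ¬Q)) ∧ Q
≡ ¬(Q ∧ S ∧ ¬P ∧ (S ∨ ¬Q)) ∧ Q   — double negation
≡ (¬Q ∨ ¬S ∨ ¬¬P ∨ ¬(S ∨ ¬Q)) ∧ Q   — De Morgan
≡ (¬Q ∨ ¬S ∨ P ∨ ¬(S ∨ ¬Q)) ∧ Q   — double negation
≡ (¬Q ∨ ¬S ∨ P ∨ (¬S ∧ ¬¬Q)) ∧ Q   — De Morgan
≡ (¬Q ∨ ¬S ∨ P ∨ (¬S ∧ Q)) ∧ Q   — double negation
≡ (¬Q ∨ ¬S ∨ P ∨ ¬S) ∧ (¬Q ∨ ¬S ∨ P ∨ Q) ∧ Q   — distribute ∨ over ∧
≡ (¬Q ∨ ¬S ∨ P) ∧ Q   — simplify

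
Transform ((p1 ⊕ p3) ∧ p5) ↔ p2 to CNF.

(¬p1 ∨ p3 ∨ ¬p5 ∨ p2) ∧ (¬p3 ∨ p1 ∨ ¬p5 ∨ p2) ∧ (¬p2 ∨ p1 ∨ p3) ∧ (¬p2 ∨ ¬p1 ∨ ¬p3) ∧ (¬p2 ∨ p5)

((p1 ⊕ p3) ∧ p5) ↔ p2
⇔ (((p1 ⊕ p3) ∧ p5) → p2) ∧ (p2 → ((p1 ⊕ p3) ∧ p5))   [eliminate ↔]
⇔ (¬((p1 ⊕ p3) ∧ p5) ∨ p2) ∧ (p2 → ((p1 ⊕ p3) ∧ p5))   [eliminate →]
⇔ (¬((p1 ∨ p3) ∧ ¬(p1 ∧ p3) ∧ p5) ∨ p2) ∧ (p2 → ((p1 ⊕ p3) ∧ p5))   [expand ⊕]
⇔ (¬((p1 ∨ p3) ∧ ¬(p1 ∧ p3) ∧ p5) ∨ p2) ∧ (¬p2 ∨ ((p1 ⊕ p3) ∧ p5))   [eliminate →]
⇔ (¬((p1 ∨ p3) ∧ ¬(p1 ∧ p3) ∧ p5) ∨ p2) ∧ (¬p2 ∨ ((p1 ∨ p3) ∧ ¬(p1 ∧ p3) ∧ p5))   [expand ⊕]
⇔ (¬(p1 ∨ p3) ∨ ¬¬(p1 ∧ p3) ∨ ¬p5 ∨ p2) ∧ (¬p2 ∨ ((p1 ∨ p3) ∧ ¬(p1 ∧ p3) ∧ p5))   [De Morgan]
⇔ ((¬p1 ∧ ¬p3) ∨ ¬¬(p1 ∧ p3) ∨ ¬p5 ∨ p2) ∧ (¬p2 ∨ ((p1 ∨ p3) ∧ ¬(p1 ∧ p3) ∧ p5))   [De Morgan]
⇔ ((¬p1 ∧ ¬p3) ∨ (p1 ∧ p3) ∨ ¬p5 ∨ p2) ∧ (¬p2 ∨ ((p1 ∨ p3) ∧ ¬(p1 ∧ p3) ∧ p5))   [double negation]
⇔ ((¬p1 ∧ ¬p3) ∨ (p1 ∧ p3) ∨ ¬p5 ∨ p2) ∧ (¬p2 ∨ ((p1 ∨ p3) ∧ (¬p1 ∨ ¬p3) ∧ p5))   [De Morgan]
⇔ (¬p1 ∨ p1 ∨ ¬p5 ∨ p2) ∧ (¬p1 ∨ p3 ∨ ¬p5 ∨ p2) ∧ (¬p3 ∨ p1 ∨ ¬p5 ∨ p2) ∧ (¬p3 ∨ p3 ∨ ¬p5 ∨ p2) ∧ (¬p2 ∨ p1 ∨ p3) ∧ (¬p2 ∨ ¬p1 ∨ ¬p3) ∧ (¬p2 ∨ p5)   [distribute ∨ over ∧]
⇔ (¬p1 ∨ p3 ∨ ¬p5 ∨ p2) ∧ (¬p3 ∨ p1 ∨ ¬p5 ∨ p2) ∧ (¬p2 ∨ p1 ∨ p3) ∧ (¬p2 ∨ ¬p1 ∨ ¬p3) ∧ (¬p2 ∨ p5)   [simplify]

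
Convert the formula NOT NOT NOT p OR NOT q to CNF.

NOT p OR NOT q

NOT NOT NOT p OR NOT q
≡ NOT p OR NOT q   (double negation)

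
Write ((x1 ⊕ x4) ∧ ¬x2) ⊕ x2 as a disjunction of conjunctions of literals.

((x1 ⊕ x4) ∧ ¬x2) ⊕ x2
= ((x1 ⊕ x4) ∧ ¬x2 ∧ ¬x2) ∨ (¬((x1 ⊕ x4) ∧ ¬x2) ∧ x2)   (expand ⊕)
= (((x1 ∧ ¬x4) ∨ (¬x1 ∧ x4)) ∧ ¬x2 ∧ ¬x2) ∨ (¬((x1 ⊕ x4) ∧ ¬x2) ∧ x2)   (expand ⊕)
= (((x1 ∧ ¬x4) ∨ (¬x1 ∧ x4)) ∧ ¬x2 ∧ ¬x2) ∨ (¬(((x1 ∧ ¬x4) ∨ (¬x1 ∧ x4)) ∧ ¬x2) ∧ x2)   (expand ⊕)
= (((x1 ∧ ¬x4) ∨ (¬x1 ∧ x4)) ∧ ¬x2 ∧ ¬x2) ∨ ((¬((x1 ∧ ¬x4) ∨ (¬x1 ∧ x4)) ∨ ¬¬x2) ∧ x2)   (De Morgan)
= (((x1 ∧ ¬x4) ∨ (¬x1 ∧ x4)) ∧ ¬x2 ∧ ¬x2) ∨ (((¬(x1 ∧ ¬x4) ∧ ¬(¬x1 ∧ x4)) ∨ ¬¬x2) ∧ x2)   (De Morgan)
= (((x1 ∧ ¬x4) ∨ (¬x1 ∧ x4)) ∧ ¬x2 ∧ ¬x2) ∨ ((((¬x1 ∨ ¬¬x4) ∧ ¬(¬x1 ∧ x4)) ∨ ¬¬x2) ∧ x2)   (De Morgan)
= (((x1 ∧ ¬x4) ∨ (¬x1 ∧ x4)) ∧ ¬x2 ∧ ¬x2) ∨ ((((¬x1 ∨ x4) ∧ ¬(¬x1 ∧ x4)) ∨ ¬¬x2) ∧ x2)   (double negation)
= (((x1 ∧ ¬x4) ∨ (¬x1 ∧ x4)) ∧ ¬x2 ∧ ¬x2) ∨ ((((¬x1 ∨ x4) ∧ (¬¬x1 ∨ ¬x4)) ∨ ¬¬x2) ∧ x2)   (De Morgan)
= (((x1 ∧ ¬x4) ∨ (¬x1 ∧ x4)) ∧ ¬x2 ∧ ¬x2) ∨ ((((¬x1 ∨ x4) ∧ (x1 ∨ ¬x4)) ∨ ¬¬x2) ∧ x2)   (double negation)
= (((x1 ∧ ¬x4) ∨ (¬x1 ∧ x4)) ∧ ¬x2 ∧ ¬x2) ∨ ((((¬x1 ∨ x4) ∧ (x1 ∨ ¬x4)) ∨ x2) ∧ x2)   (double negation)
= (x1 ∧ ¬x4 ∧ ¬x2 ∧ ¬x2) ∨ (¬x1 ∧ x4 ∧ ¬x2 ∧ ¬x2) ∨ (¬x1 ∧ x1 ∧ x2) ∨ (¬x1 ∧ ¬x4 ∧ x2) ∨ (x4 ∧ x1 ∧ x2) ∨ (x4 ∧ ¬x4 ∧ x2) ∨ (x2 ∧ x2)   (distribute ∧ over ∨)
= (x1 ∧ ¬x4 ∧ ¬x2) ∨ (¬x1 ∧ x4 ∧ ¬x2) ∨ x2   (simplify)

(x1 ∧ ¬x4 ∧ ¬x2) ∨ (¬x1 ∧ x4 ∧ ¬x2) ∨ x2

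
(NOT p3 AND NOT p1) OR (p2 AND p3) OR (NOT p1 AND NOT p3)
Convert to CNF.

(NOT p3 OR p2) AND (NOT p1 OR p2) AND (NOT p1 OR p3)

(NOT p3 AND NOT p1) OR (p2 AND p3) OR (NOT p1 AND NOT p3)
≡ (NOT p3 OR p2 OR NOT p1) AND (NOT p3 OR p2 OR NOT p3) AND (NOT p3 OR p3 OR NOT p1) AND (NOT p3 OR p3 OR NOT p3) AND (NOT p1 OR p2 OR NOT p1) AND (NOT p1 OR p2 OR NOT p3) AND (NOT p1 OR p3 OR NOT p1) AND (NOT p1 OR p3 OR NOT p3)
≡ (NOT p3 OR p2) AND (NOT p1 OR p2) AND (NOT p1 OR p3)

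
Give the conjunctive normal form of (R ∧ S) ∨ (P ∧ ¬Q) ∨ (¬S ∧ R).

(R ∧ S) ∨ (P ∧ ¬Q) ∨ (¬S ∧ R)
≡ (R ∨ P ∨ ¬S) ∧ (R ∨ P ∨ R) ∧ (R ∨ ¬Q ∨ ¬S) ∧ (R ∨ ¬Q ∨ R) ∧ (S ∨ P ∨ ¬S) ∧ (S ∨ P ∨ R) ∧ (S ∨ ¬Q ∨ ¬S) ∧ (S ∨ ¬Q ∨ R)   [distribute ∨ over ∧]
≡ (R ∨ P) ∧ (R ∨ ¬Q)   [simplify]

(R ∨ P) ∧ (R ∨ ¬Q)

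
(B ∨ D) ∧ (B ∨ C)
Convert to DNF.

(B ∨ D) ∧ (B ∨ C)
≡ (B ∧ B) ∨ (B ∧ C) ∨ (D ∧ B) ∨ (D ∧ C)   [distribute ∧ over ∨]
≡ B ∨ (D ∧ C)   [simplify]

B ∨ (D ∧ C)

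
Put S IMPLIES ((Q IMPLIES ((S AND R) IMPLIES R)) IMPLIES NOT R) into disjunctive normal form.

NOT S OR NOT R

S IMPLIES ((Q IMPLIES ((S AND R) IMPLIES R)) IMPLIES NOT R)
⇔ NOT S OR ((Q IMPLIES ((S AND R) IMPLIES R)) IMPLIES NOT R)   — eliminate IMPLIES
⇔ NOT S OR NOT (Q IMPLIES ((S AND R) IMPLIES R)) OR NOT R   — eliminate IMPLIES
⇔ NOT S OR NOT (NOT Q OR ((S AND R) IMPLIES R)) OR NOT R   — eliminate IMPLIES
⇔ NOT S OR NOT (NOT Q OR NOT (S AND R) OR R) OR NOT R   — eliminate IMPLIES
⇔ NOT S OR (NOT NOT Q AND NOT NOT (S AND R) AND NOT R) OR NOT R   — De Morgan
⇔ NOT S OR (Q AND NOT NOT (S AND R) AND NOT R) OR NOT R   — double negation
⇔ NOT S OR (Q AND S AND R AND NOT R) OR NOT R   — double negation
⇔ NOT S OR NOT R   — simplify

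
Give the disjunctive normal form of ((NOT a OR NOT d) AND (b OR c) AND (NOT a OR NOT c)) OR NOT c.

(NOT a AND b) OR (NOT a AND c) OR NOT c

((NOT a OR NOT d) AND (b OR c) AND (NOT a OR NOT c)) OR NOT c
⇔ (NOT a AND b AND NOT a) OR (NOT a AND b AND NOT c) OR (NOT a AND c AND NOT a) OR (NOT a AND c AND NOT c) OR (NOT d AND b AND NOT a) OR (NOT d AND b AND NOT c) OR (NOT d AND c AND NOT a) OR (NOT d AND c AND NOT c) OR NOT c   — distribute AND over OR
⇔ (NOT a AND b) OR (NOT a AND c) OR NOT c   — simplify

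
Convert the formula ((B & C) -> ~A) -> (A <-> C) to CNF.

(C | ~A) & (A | ~C)

((B & C) -> ~A) -> (A <-> C)
= ~((B & C) -> ~A) | (A <-> C)   [eliminate ->]
= ~(~(B & C) | ~A) | (A <-> C)   [eliminate ->]
= ~(~(B & C) | ~A) | ((A -> C) & (C -> A))   [eliminate <->]
= ~(~(B & C) | ~A) | ((~A | C) & (C -> A))   [eliminate ->]
= ~(~(B & C) | ~A) | ((~A | C) & (~C | A))   [eliminate ->]
= (~~(B & C) & ~~A) | ((~A | C) & (~C | A))   [De Morgan]
= (B & C & ~~A) | ((~A | C) & (~C | A))   [double negation]
= (B & C & A) | ((~A | C) & (~C | A))   [double negation]
= (B | ~A | C) & (B | ~C | A) & (C | ~A | C) & (C | ~C | A) & (A | ~A | C) & (A | ~C | A)   [distribute | over &]
= (C | ~A) & (A | ~C)   [simplify]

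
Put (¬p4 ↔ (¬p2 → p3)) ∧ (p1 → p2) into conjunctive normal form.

(¬p4 ↔ (¬p2 → p3)) ∧ (p1 → p2)
= (¬p4 → (¬p2 → p3)) ∧ ((¬p2 → p3) → ¬p4) ∧ (p1 → p2)   — eliminate ↔
= (¬¬p4 ∨ (¬p2 → p3)) ∧ ((¬p2 → p3) → ¬p4) ∧ (p1 → p2)   — eliminate →
= (¬¬p4 ∨ ¬¬p2 ∨ p3) ∧ ((¬p2 → p3) → ¬p4) ∧ (p1 → p2)   — eliminate →
= (¬¬p4 ∨ ¬¬p2 ∨ p3) ∧ (¬(¬p2 → p3) ∨ ¬p4) ∧ (p1 → p2)   — eliminate →
= (¬¬p4 ∨ ¬¬p2 ∨ p3) ∧ (¬(¬¬p2 ∨ p3) ∨ ¬p4) ∧ (p1 → p2)   — eliminate →
= (¬¬p4 ∨ ¬¬p2 ∨ p3) ∧ (¬(¬¬p2 ∨ p3) ∨ ¬p4) ∧ (¬p1 ∨ p2)   — eliminate →
= (p4 ∨ ¬¬p2 ∨ p3) ∧ (¬(¬¬p2 ∨ p3) ∨ ¬p4) ∧ (¬p1 ∨ p2)   — double negation
= (p4 ∨ p2 ∨ p3) ∧ (¬(¬¬p2 ∨ p3) ∨ ¬p4) ∧ (¬p1 ∨ p2)   — double negation
= (p4 ∨ p2 ∨ p3) ∧ ((¬¬¬p2 ∧ ¬p3) ∨ ¬p4) ∧ (¬p1 ∨ p2)   — De Morgan
= (p4 ∨ p2 ∨ p3) ∧ ((¬p2 ∧ ¬p3) ∨ ¬p4) ∧ (¬p1 ∨ p2)   — double negation
= (p4 ∨ p2 ∨ p3) ∧ (¬p2 ∨ ¬p4) ∧ (¬p3 ∨ ¬p4) ∧ (¬p1 ∨ p2)   — distribute ∨ over ∧

(p4 ∨ p2 ∨ p3) ∧ (¬p2 ∨ ¬p4) ∧ (¬p3 ∨ ¬p4) ∧ (¬p1 ∨ p2)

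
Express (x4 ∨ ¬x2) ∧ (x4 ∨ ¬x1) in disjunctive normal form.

x4 ∨ (¬x2 ∧ ¬x1)

(x4 ∨ ¬x2) ∧ (x4 ∨ ¬x1)
⇔ (x4 ∧ x4) ∨ (x4 ∧ ¬x1) ∨ (¬x2 ∧ x4) ∨ (¬x2 ∧ ¬x1)   (distribute ∧ over ∨)
⇔ x4 ∨ (¬x2 ∧ ¬x1)   (simplify)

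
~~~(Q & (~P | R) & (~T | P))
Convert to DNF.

~Q | (P & ~R) | (T & ~P)

~~~(Q & (~P | R) & (~T | P))
⇔ ~(Q & (~P | R) & (~T | P))   [double negation]
⇔ ~Q | ~(~P | R) | ~(~T | P)   [De Morgan]
⇔ ~Q | (~~P & ~R) | ~(~T | P)   [De Morgan]
⇔ ~Q | (P & ~R) | ~(~T | P)   [double negation]
⇔ ~Q | (P & ~R) | (~~T & ~P)   [De Morgan]
⇔ ~Q | (P & ~R) | (T & ~P)   [double negation]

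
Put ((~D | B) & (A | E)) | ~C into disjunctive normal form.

(~D & A) | (~D & E) | (B & A) | (B & E) | ~C

((~D | B) & (A | E)) | ~C
≡ (~D & A) | (~D & E) | (B & A) | (B & E) | ~C   (distribute & over |)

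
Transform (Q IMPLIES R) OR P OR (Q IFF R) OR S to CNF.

(Q IMPLIES R) OR P OR (Q IFF R) OR S
= NOT Q OR R OR P OR (Q IFF R) OR S   — eliminate IMPLIES
= NOT Q OR R OR P OR ((Q IMPLIES R) AND (R IMPLIES Q)) OR S   — eliminate IFF
= NOT Q OR R OR P OR ((NOT Q OR R) AND (R IMPLIES Q)) OR S   — eliminate IMPLIES
= NOT Q OR R OR P OR ((NOT Q OR R) AND (NOT R OR Q)) OR S   — eliminate IMPLIES
= (NOT Q OR R OR P OR NOT Q OR R OR S) AND (NOT Q OR R OR P OR NOT R OR Q OR S)   — distribute OR over AND
= NOT Q OR R OR P OR S   — simplify

NOT Q OR R OR P OR S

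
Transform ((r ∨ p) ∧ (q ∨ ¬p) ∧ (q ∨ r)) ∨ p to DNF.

((r ∨ p) ∧ (q ∨ ¬p) ∧ (q ∨ r)) ∨ p
≡ (r ∧ q ∧ q) ∨ (r ∧ q ∧ r) ∨ (r ∧ ¬p ∧ q) ∨ (r ∧ ¬p ∧ r) ∨ (p ∧ q ∧ q) ∨ (p ∧ q ∧ r) ∨ (p ∧ ¬p ∧ q) ∨ (p ∧ ¬p ∧ r) ∨ p
≡ (r ∧ q) ∨ (r ∧ ¬p) ∨ p

(r ∧ q) ∨ (r ∧ ¬p) ∨ p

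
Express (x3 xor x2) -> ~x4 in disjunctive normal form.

(~x3 & ~x2) | (x2 & x3) | ~x4

(x3 xor x2) -> ~x4
= ~(x3 xor x2) | ~x4   — eliminate ->
= ~((x3 & ~x2) | (~x3 & x2)) | ~x4   — expand xor
= (~(x3 & ~x2) & ~(~x3 & x2)) | ~x4   — De Morgan
= ((~x3 | ~~x2) & ~(~x3 & x2)) | ~x4   — De Morgan
= ((~x3 | x2) & ~(~x3 & x2)) | ~x4   — double negation
= ((~x3 | x2) & (~~x3 | ~x2)) | ~x4   — De Morgan
= ((~x3 | x2) & (x3 | ~x2)) | ~x4   — double negation
= (~x3 & x3) | (~x3 & ~x2) | (x2 & x3) | (x2 & ~x2) | ~x4   — distribute & over |
= (~x3 & ~x2) | (x2 & x3) | ~x4   — simplify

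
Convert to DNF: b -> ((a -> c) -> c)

~b | (a & ~c) | c

b -> ((a -> c) -> c)
≡ ~b | ((a -> c) -> c)   — eliminate ->
≡ ~b | ~(a -> c) | c   — eliminate ->
≡ ~b | ~(~a | c) | c   — eliminate ->
≡ ~b | (~~a & ~c) | c   — De Morgan
≡ ~b | (a & ~c) | c   — double negation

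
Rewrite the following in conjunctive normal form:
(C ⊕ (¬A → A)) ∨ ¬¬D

(C ∨ A ∨ D) ∧ (¬C ∨ ¬A ∨ D)

(C ⊕ (¬A → A)) ∨ ¬¬D
≡ ((C ∨ (¬A → A)) ∧ ¬(C ∧ (¬A → A))) ∨ ¬¬D   (expand ⊕)
≡ ((C ∨ ¬¬A ∨ A) ∧ ¬(C ∧ (¬A → A))) ∨ ¬¬D   (eliminate →)
≡ ((C ∨ ¬¬A ∨ A) ∧ ¬(C ∧ (¬¬A ∨ A))) ∨ ¬¬D   (eliminate →)
≡ ((C ∨ A ∨ A) ∧ ¬(C ∧ (¬¬A ∨ A))) ∨ ¬¬D   (double negation)
≡ ((C ∨ A ∨ A) ∧ (¬C ∨ ¬(¬¬A ∨ A))) ∨ ¬¬D   (De Morgan)
≡ ((C ∨ A ∨ A) ∧ (¬C ∨ (¬¬¬A ∧ ¬A))) ∨ ¬¬D   (De Morgan)
≡ ((C ∨ A ∨ A) ∧ (¬C ∨ (¬A ∧ ¬A))) ∨ ¬¬D   (double negation)
≡ ((C ∨ A ∨ A) ∧ (¬C ∨ (¬A ∧ ¬A))) ∨ D   (double negation)
≡ (C ∨ A ∨ A ∨ D) ∧ (¬C ∨ ¬A ∨ D) ∧ (¬C ∨ ¬A ∨ D)   (distribute ∨ over ∧)
≡ (C ∨ A ∨ D) ∧ (¬C ∨ ¬A ∨ D)   (simplify)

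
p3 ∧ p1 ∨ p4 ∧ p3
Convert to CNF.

p3 ∧ (p1 ∨ p4)

p3 ∧ p1 ∨ p4 ∧ p3
≡ (p3 ∨ p4) ∧ (p3 ∨ p3) ∧ (p1 ∨ p4) ∧ (p1 ∨ p3)   [distribute ∨ over ∧]
≡ p3 ∧ (p1 ∨ p4)   [simplify]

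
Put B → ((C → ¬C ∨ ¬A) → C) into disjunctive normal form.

B → ((C → ¬C ∨ ¬A) → C)
≡ ¬B ∨ ((C → ¬C ∨ ¬A) → C)   (eliminate →)
≡ ¬B ∨ ¬(C → ¬C ∨ ¬A) ∨ C   (eliminate →)
≡ ¬B ∨ ¬(¬C ∨ ¬C ∨ ¬A) ∨ C   (eliminate →)
≡ ¬B ∨ ¬¬C ∧ ¬¬C ∧ ¬¬A ∨ C   (De Morgan)
≡ ¬B ∨ C ∧ ¬¬C ∧ ¬¬A ∨ C   (double negation)
≡ ¬B ∨ C ∧ C ∧ ¬¬A ∨ C   (double negation)
≡ ¬B ∨ C ∧ C ∧ A ∨ C   (double negation)
≡ ¬B ∨ C   (simplify)

¬B ∨ C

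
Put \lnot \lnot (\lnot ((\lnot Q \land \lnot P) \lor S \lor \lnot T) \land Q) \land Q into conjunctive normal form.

\lnot \lnot (\lnot ((\lnot Q \land \lnot P) \lor S \lor \lnot T) \land Q) \land Q
≡ \lnot ((\lnot Q \land \lnot P) \lor S \lor \lnot T) \land Q \land Q
≡ \lnot (\lnot Q \land \lnot P) \land \lnot S \land \lnot \lnot T \land Q \land Q
≡ (\lnot \lnot Q \lor \lnot \lnot P) \land \lnot S \land \lnot \lnot T \land Q \land Q
≡ (Q \lor \lnot \lnot P) \land \lnot S \land \lnot \lnot T \land Q \land Q
≡ (Q \lor P) \land \lnot S \land \lnot \lnot T \land Q \land Q
≡ (Q \lor P) \land \lnot S \land T \land Q \land Q
≡ \lnot S \land T \land Q

\lnot S \land T \land Q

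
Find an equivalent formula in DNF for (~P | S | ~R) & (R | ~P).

~P | (S & R)

(~P | S | ~R) & (R | ~P)
≡ (~P & R) | (~P & ~P) | (S & R) | (S & ~P) | (~R & R) | (~R & ~P)   [distribute & over |]
≡ ~P | (S & R)   [simplify]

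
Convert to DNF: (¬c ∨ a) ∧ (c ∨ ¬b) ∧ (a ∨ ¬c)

(¬c ∧ ¬b) ∨ (a ∧ c) ∨ (a ∧ ¬b)

(¬c ∨ a) ∧ (c ∨ ¬b) ∧ (a ∨ ¬c)
≡ (¬c ∧ c ∧ a) ∨ (¬c ∧ c ∧ ¬c) ∨ (¬c ∧ ¬b ∧ a) ∨ (¬c ∧ ¬b ∧ ¬c) ∨ (a ∧ c ∧ a) ∨ (a ∧ c ∧ ¬c) ∨ (a ∧ ¬b ∧ a) ∨ (a ∧ ¬b ∧ ¬c)   [distribute ∧ over ∨]
≡ (¬c ∧ ¬b) ∨ (a ∧ c) ∨ (a ∧ ¬b)   [simplify]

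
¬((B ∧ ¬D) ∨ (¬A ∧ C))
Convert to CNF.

¬((B ∧ ¬D) ∨ (¬A ∧ C))
= ¬(B ∧ ¬D) ∧ ¬(¬A ∧ C)   — De Morgan
= (¬B ∨ ¬¬D) ∧ ¬(¬A ∧ C)   — De Morgan
= (¬B ∨ D) ∧ ¬(¬A ∧ C)   — double negation
= (¬B ∨ D) ∧ (¬¬A ∨ ¬C)   — De Morgan
= (¬B ∨ D) ∧ (A ∨ ¬C)   — double negation

(¬B ∨ D) ∧ (A ∨ ¬C)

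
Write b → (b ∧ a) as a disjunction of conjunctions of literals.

¬b ∨ (b ∧ a)

b → (b ∧ a)
≡ ¬b ∨ (b ∧ a)   (eliminate →)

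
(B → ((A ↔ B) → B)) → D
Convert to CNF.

(B → ((A ↔ B) → B)) → D
= ¬(B → ((A ↔ B) → B)) ∨ D   (eliminate →)
= ¬(¬B ∨ ((A ↔ B) → B)) ∨ D   (eliminate →)
= ¬(¬B ∨ ¬(A ↔ B) ∨ B) ∨ D   (eliminate →)
= ¬(¬B ∨ ¬((A → B) ∧ (B → A)) ∨ B) ∨ D   (eliminate ↔)
= ¬(¬B ∨ ¬((¬A ∨ B) ∧ (B → A)) ∨ B) ∨ D   (eliminate →)
= ¬(¬B ∨ ¬((¬A ∨ B) ∧ (¬B ∨ A)) ∨ B) ∨ D   (eliminate →)
= (¬¬B ∧ ¬¬((¬A ∨ B) ∧ (¬B ∨ A)) ∧ ¬B) ∨ D   (De Morgan)
= (B ∧ ¬¬((¬A ∨ B) ∧ (¬B ∨ A)) ∧ ¬B) ∨ D   (double negation)
= (B ∧ (¬A ∨ B) ∧ (¬B ∨ A) ∧ ¬B) ∨ D   (double negation)
= (B ∨ D) ∧ (¬A ∨ B ∨ D) ∧ (¬B ∨ A ∨ D) ∧ (¬B ∨ D)   (distribute ∨ over ∧)
= (B ∨ D) ∧ (¬B ∨ D)   (simplify)

(B ∨ D) ∧ (¬B ∨ D)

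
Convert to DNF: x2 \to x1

\lnot x2 \lor x1

x2 \to x1
⇔ \lnot x2 \lor x1   (eliminate \to)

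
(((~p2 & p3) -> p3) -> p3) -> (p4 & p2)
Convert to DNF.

~p3 | (p4 & p2)

(((~p2 & p3) -> p3) -> p3) -> (p4 & p2)
= ~(((~p2 & p3) -> p3) -> p3) | (p4 & p2)   — eliminate ->
= ~(~((~p2 & p3) -> p3) | p3) | (p4 & p2)   — eliminate ->
= ~(~(~(~p2 & p3) | p3) | p3) | (p4 & p2)   — eliminate ->
= (~~(~(~p2 & p3) | p3) & ~p3) | (p4 & p2)   — De Morgan
= ((~(~p2 & p3) | p3) & ~p3) | (p4 & p2)   — double negation
= ((~~p2 | ~p3 | p3) & ~p3) | (p4 & p2)   — De Morgan
= ((p2 | ~p3 | p3) & ~p3) | (p4 & p2)   — double negation
= (p2 & ~p3) | (~p3 & ~p3) | (p3 & ~p3) | (p4 & p2)   — distribute & over |
= ~p3 | (p4 & p2)   — simplify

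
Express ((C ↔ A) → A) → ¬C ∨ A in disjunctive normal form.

¬C ∨ A

((C ↔ A) → A) → ¬C ∨ A
≡ ¬((C ↔ A) → A) ∨ ¬C ∨ A   (eliminate →)
≡ ¬(¬(C ↔ A) ∨ A) ∨ ¬C ∨ A   (eliminate →)
≡ ¬(¬((C → A) ∧ (A → C)) ∨ A) ∨ ¬C ∨ A   (eliminate ↔)
≡ ¬(¬((¬C ∨ A) ∧ (A → C)) ∨ A) ∨ ¬C ∨ A   (eliminate →)
≡ ¬(¬((¬C ∨ A) ∧ (¬A ∨ C)) ∨ A) ∨ ¬C ∨ A   (eliminate →)
≡ ¬¬((¬C ∨ A) ∧ (¬A ∨ C)) ∧ ¬A ∨ ¬C ∨ A   (De Morgan)
≡ (¬C ∨ A) ∧ (¬A ∨ C) ∧ ¬A ∨ ¬C ∨ A   (double negation)
≡ ¬C ∧ ¬A ∧ ¬A ∨ ¬C ∧ C ∧ ¬A ∨ A ∧ ¬A ∧ ¬A ∨ A ∧ C ∧ ¬A ∨ ¬C ∨ A   (distribute ∧ over ∨)
≡ ¬C ∨ A   (simplify)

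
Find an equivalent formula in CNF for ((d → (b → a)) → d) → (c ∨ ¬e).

¬d ∨ c ∨ ¬e

((d → (b → a)) → d) → (c ∨ ¬e)
≡ ¬((d → (b → a)) → d) ∨ c ∨ ¬e   — eliminate →
≡ ¬(¬(d → (b → a)) ∨ d) ∨ c ∨ ¬e   — eliminate →
≡ ¬(¬(¬d ∨ (b → a)) ∨ d) ∨ c ∨ ¬e   — eliminate →
≡ ¬(¬(¬d ∨ ¬b ∨ a) ∨ d) ∨ c ∨ ¬e   — eliminate →
≡ (¬¬(¬d ∨ ¬b ∨ a) ∧ ¬d) ∨ c ∨ ¬e   — De Morgan
≡ ((¬d ∨ ¬b ∨ a) ∧ ¬d) ∨ c ∨ ¬e   — double negation
≡ (¬d ∨ ¬b ∨ a ∨ c ∨ ¬e) ∧ (¬d ∨ c ∨ ¬e)   — distribute ∨ over ∧
≡ ¬d ∨ c ∨ ¬e   — simplify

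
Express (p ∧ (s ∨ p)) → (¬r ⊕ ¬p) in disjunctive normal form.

¬p ∨ (¬r ∧ p)

(p ∧ (s ∨ p)) → (¬r ⊕ ¬p)
⇔ ¬(p ∧ (s ∨ p)) ∨ (¬r ⊕ ¬p)   — eliminate →
⇔ ¬(p ∧ (s ∨ p)) ∨ (¬r ∧ ¬¬p) ∨ (¬¬r ∧ ¬p)   — expand ⊕
⇔ ¬p ∨ ¬(s ∨ p) ∨ (¬r ∧ ¬¬p) ∨ (¬¬r ∧ ¬p)   — De Morgan
⇔ ¬p ∨ (¬s ∧ ¬p) ∨ (¬r ∧ ¬¬p) ∨ (¬¬r ∧ ¬p)   — De Morgan
⇔ ¬p ∨ (¬s ∧ ¬p) ∨ (¬r ∧ p) ∨ (¬¬r ∧ ¬p)   — double negation
⇔ ¬p ∨ (¬s ∧ ¬p) ∨ (¬r ∧ p) ∨ (r ∧ ¬p)   — double negation
⇔ ¬p ∨ (¬r ∧ p)   — simplify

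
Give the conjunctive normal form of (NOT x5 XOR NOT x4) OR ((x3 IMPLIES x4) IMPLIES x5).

x5 OR x4 OR x3

(NOT x5 XOR NOT x4) OR ((x3 IMPLIES x4) IMPLIES x5)
≡ ((NOT x5 OR NOT x4) AND NOT (NOT x5 AND NOT x4)) OR ((x3 IMPLIES x4) IMPLIES x5)   — expand XOR
≡ ((NOT x5 OR NOT x4) AND NOT (NOT x5 AND NOT x4)) OR NOT (x3 IMPLIES x4) OR x5   — eliminate IMPLIES
≡ ((NOT x5 OR NOT x4) AND NOT (NOT x5 AND NOT x4)) OR NOT (NOT x3 OR x4) OR x5   — eliminate IMPLIES
≡ ((NOT x5 OR NOT x4) AND (NOT NOT x5 OR NOT NOT x4)) OR NOT (NOT x3 OR x4) OR x5   — De Morgan
≡ ((NOT x5 OR NOT x4) AND (x5 OR NOT NOT x4)) OR NOT (NOT x3 OR x4) OR x5   — double negation
≡ ((NOT x5 OR NOT x4) AND (x5 OR x4)) OR NOT (NOT x3 OR x4) OR x5   — double negation
≡ ((NOT x5 OR NOT x4) AND (x5 OR x4)) OR (NOT NOT x3 AND NOT x4) OR x5   — De Morgan
≡ ((NOT x5 OR NOT x4) AND (x5 OR x4)) OR (x3 AND NOT x4) OR x5   — double negation
≡ (NOT x5 OR NOT x4 OR x3 OR x5) AND (NOT x5 OR NOT x4 OR NOT x4 OR x5) AND (x5 OR x4 OR x3 OR x5) AND (x5 OR x4 OR NOT x4 OR x5)   — distribute OR over AND
≡ x5 OR x4 OR x3   — simplify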